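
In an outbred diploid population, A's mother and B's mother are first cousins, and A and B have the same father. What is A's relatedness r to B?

0.28125

Wright's path rule: contributions from independent ancestry routes add.
A and B are related in two ways: second cousins through their mothers (r = 1/32) and half-sibs through their shared father (r = 1/4).
r = 1/32 + 1/4 = 0.28125.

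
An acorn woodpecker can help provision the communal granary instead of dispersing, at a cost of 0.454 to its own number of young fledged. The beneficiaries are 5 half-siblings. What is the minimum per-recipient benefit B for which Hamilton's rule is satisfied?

0.3632

r to a half-sibling = 0.25 (half-sibs share one parent — one path of length 2: r = (1/2)^2 = 1/4).
Hamilton's rule with n recipients of equal r: n·r·B > C, so B > C/(n·r) = 0.454/(5·0.25) = 0.3632.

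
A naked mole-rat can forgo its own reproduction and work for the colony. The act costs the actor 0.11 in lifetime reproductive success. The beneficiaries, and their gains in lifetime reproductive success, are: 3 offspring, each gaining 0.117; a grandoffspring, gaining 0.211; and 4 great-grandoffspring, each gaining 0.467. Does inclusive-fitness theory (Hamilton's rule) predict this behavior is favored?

Hamilton's rule: the trait is favored when the sum of r·B over every recipient exceeds the actor's cost C.
r to an offspring = 1/2 (one parent–offspring link: r = (1/2)^1 = 1/2).
r to a grandoffspring = 0.25 (two parent–offspring links: r = (1/2)^2 = 1/4).
r to a great-grandoffspring = 1/8 (three parent–offspring links: r = (1/2)^3 = 1/8).
Summing one r·B term per recipient: 3·0.5·0.117 + 1·0.25·0.211 + 4·0.125·0.467 = 0.46175.
0.46175 > 0.11: the indirect benefit exceeds the cost.

Yes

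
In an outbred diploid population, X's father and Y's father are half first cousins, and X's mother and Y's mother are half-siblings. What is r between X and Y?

0.078125

With two independent routes of shared ancestry, r is the sum of the two contributions.
X and Y are related in two ways: half second cousins through their fathers (r = 1/64) and half first cousins through their mothers (r = 1/16).
r = 1/64 + 1/16 = 5/64 = 0.078125.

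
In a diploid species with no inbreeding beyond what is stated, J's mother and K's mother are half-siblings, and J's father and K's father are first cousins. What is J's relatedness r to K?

Relatedness sums over independent paths through distinct common ancestors.
J and K are related in two ways: half first cousins through their mothers (r = 1/16) and second cousins through their fathers (r = 1/32).
r = 1/16 + 1/32 = 0.09375.

0.09375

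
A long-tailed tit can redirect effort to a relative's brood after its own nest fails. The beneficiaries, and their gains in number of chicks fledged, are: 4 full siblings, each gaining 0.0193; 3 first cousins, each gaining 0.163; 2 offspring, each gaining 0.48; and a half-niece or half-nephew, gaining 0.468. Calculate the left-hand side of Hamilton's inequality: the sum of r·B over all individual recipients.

0.638225

r to a full sibling = 1/2 (full sibs share both parents — two paths of length 2: r = 2·(1/2)^2 = 1/2).
r to a first cousin = 1/8 (first cousins share one grandparent pair — two paths of length 4: r = 2·(1/2)^4 = 1/8).
r to an offspring = 0.5 (one parent–offspring link: r = (1/2)^1 = 1/2).
r to a half-niece or half-nephew = 1/8 (half-aunt/uncle↔niece/nephew: one path of length 3: r = (1/2)^3 = 1/8).
Summing one r·B term per recipient: 4·0.5·0.0193 + 3·0.125·0.163 + 2·0.5·0.48 + 1·0.125·0.468 = 0.638225.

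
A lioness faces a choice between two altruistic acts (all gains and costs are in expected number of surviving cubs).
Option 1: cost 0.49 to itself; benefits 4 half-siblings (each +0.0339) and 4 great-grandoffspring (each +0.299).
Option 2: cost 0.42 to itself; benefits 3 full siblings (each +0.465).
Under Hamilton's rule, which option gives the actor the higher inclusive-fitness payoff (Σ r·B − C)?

Option 2

Option 1: r to a half-sibling = 0.25.
Option 1: r to a great-grandoffspring = 0.125.
Option 1: Σ r·B − C = (4·0.25·0.0339 + 4·0.125·0.299) − 0.49 = -0.3066.
Option 2: r to a full sibling = 0.5.
Option 2: Σ r·B − C = (3·0.5·0.465) − 0.42 = 0.2775.
Option 2 has the higher net inclusive-fitness payoff.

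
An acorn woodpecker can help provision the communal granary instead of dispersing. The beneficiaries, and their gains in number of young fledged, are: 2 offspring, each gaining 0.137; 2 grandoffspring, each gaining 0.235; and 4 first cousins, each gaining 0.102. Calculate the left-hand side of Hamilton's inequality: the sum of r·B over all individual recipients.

0.3055

r to an offspring = 0.5 (one parent–offspring link: r = (1/2)^1 = 1/2).
r to a grandoffspring = 1/4 (two parent–offspring links: r = (1/2)^2 = 1/4).
r to a first cousin = 1/8 (first cousins share one grandparent pair — two paths of length 4: r = 2·(1/2)^4 = 1/8).
Summing one r·B term per recipient: 2·0.5·0.137 + 2·0.25·0.235 + 4·0.125·0.102 = 0.3055.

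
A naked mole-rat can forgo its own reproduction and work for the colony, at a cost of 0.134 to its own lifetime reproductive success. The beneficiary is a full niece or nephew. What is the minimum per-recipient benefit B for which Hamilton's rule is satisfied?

r to a full niece or nephew = 0.25 (full aunt/uncle↔niece/nephew: two paths of length 3 through the shared grandparent pair: r = 2·(1/2)^3 = 1/4).
Hamilton's rule with n recipients of equal r: n·r·B > C, so B > C/(n·r) = 0.134/(1·0.25) = 0.536.

0.536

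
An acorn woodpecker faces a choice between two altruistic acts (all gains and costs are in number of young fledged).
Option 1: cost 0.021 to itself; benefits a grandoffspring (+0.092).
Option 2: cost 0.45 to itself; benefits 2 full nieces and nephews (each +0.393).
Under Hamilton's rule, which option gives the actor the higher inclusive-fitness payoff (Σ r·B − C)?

Option 1: r to a grandoffspring = 0.25.
Option 1: Σ r·B − C = (1·0.25·0.092) − 0.021 = 0.002.
Option 2: r to a full niece or nephew = 0.25.
Option 2: Σ r·B − C = (2·0.25·0.393) − 0.45 = -0.2535.
Option 1 has the higher net inclusive-fitness payoff.

Option 1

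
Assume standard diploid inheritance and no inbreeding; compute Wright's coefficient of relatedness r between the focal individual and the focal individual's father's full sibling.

Each parent–offspring link contributes a factor of 1/2, and independent paths through distinct common ancestors add.
Full aunt/uncle↔niece/nephew: two paths of length 3 through the shared grandparent pair: r = 2·(1/2)^3 = 1/4.

0.25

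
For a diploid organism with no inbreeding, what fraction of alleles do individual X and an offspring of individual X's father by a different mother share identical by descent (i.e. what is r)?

0.25

Each parent–offspring link contributes a factor of 1/2, and independent paths through distinct common ancestors add.
Half-sibs share one parent — one path of length 2: r = (1/2)^2 = 1/4.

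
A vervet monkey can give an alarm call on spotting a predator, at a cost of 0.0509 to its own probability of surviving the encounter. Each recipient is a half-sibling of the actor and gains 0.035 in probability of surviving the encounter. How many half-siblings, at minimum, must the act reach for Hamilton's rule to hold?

6

r to a half-sibling = 0.25 (half-sibs share one parent — one path of length 2: r = (1/2)^2 = 1/4).
Hamilton's rule: n·r·B > C  ⇒  n > C/(r·B) = 0.0509/(0.25·0.035) = 5.817.
The smallest integer exceeding 5.817 is 6.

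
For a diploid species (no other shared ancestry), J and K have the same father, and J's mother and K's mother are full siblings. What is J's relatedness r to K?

0.375

Independent pedigree routes through distinct common ancestors add.
J and K are related in two ways: half-sibs through their shared father (r = 1/4) and first cousins through their mothers (r = 1/8).
r = 1/4 + 1/8 = 0.375.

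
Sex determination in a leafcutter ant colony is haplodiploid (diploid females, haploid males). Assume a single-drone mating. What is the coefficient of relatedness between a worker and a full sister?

0.75

Haplodiploid full sisters inherit their father's entire haploid genome identically (contributing 1/2) and on average half of their mother's contribution (1/2 · 1/2 = 1/4); r = 1/2 + 1/4 = 3/4.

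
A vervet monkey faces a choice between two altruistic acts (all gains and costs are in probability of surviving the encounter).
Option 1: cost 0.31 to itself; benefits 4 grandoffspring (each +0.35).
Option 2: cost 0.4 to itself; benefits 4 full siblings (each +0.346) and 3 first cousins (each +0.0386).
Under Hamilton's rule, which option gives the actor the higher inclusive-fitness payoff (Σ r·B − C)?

Option 2

Option 1: r to a grandoffspring = 0.25.
Option 1: Σ r·B − C = (4·0.25·0.35) − 0.31 = 0.04.
Option 2: r to a full sibling = 0.5.
Option 2: r to a first cousin = 0.125.
Option 2: Σ r·B − C = (4·0.5·0.346 + 3·0.125·0.0386) − 0.4 = 0.306475.
Option 2 has the higher net inclusive-fitness payoff.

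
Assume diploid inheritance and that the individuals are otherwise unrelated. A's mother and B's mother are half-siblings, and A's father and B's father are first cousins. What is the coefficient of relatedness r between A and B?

0.09375

With two independent routes of shared ancestry, r is the sum of the two contributions.
A and B are related in two ways: half first cousins through their mothers (r = 1/16) and second cousins through their fathers (r = 1/32).
r = 1/16 + 1/32 = 3/32 = 0.09375.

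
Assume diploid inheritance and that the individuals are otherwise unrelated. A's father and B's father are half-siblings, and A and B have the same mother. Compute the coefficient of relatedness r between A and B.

With two independent routes of shared ancestry, r is the sum of the two contributions.
A and B are related in two ways: half first cousins through their fathers (r = 1/16) and half-sibs through their shared mother (r = 1/4).
r = 1/16 + 1/4 = 5/16 = 0.3125.

0.3125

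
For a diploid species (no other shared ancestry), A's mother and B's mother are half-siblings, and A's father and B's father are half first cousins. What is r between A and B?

Independent pedigree routes through distinct common ancestors add.
A and B are related in two ways: half first cousins through their mothers (r = 1/16) and half second cousins through their fathers (r = 1/64).
r = 1/16 + 1/64 = 0.078125.

0.078125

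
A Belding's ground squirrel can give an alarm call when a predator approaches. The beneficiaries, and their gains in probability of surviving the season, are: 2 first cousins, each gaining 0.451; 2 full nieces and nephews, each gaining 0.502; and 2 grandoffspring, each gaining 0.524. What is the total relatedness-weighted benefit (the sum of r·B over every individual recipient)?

0.62575

r to a first cousin = 1/8 (first cousins share one grandparent pair — two paths of length 4: r = 2·(1/2)^4 = 1/8).
r to a full niece or nephew = 0.25 (full aunt/uncle↔niece/nephew: two paths of length 3 through the shared grandparent pair: r = 2·(1/2)^3 = 1/4).
r to a grandoffspring = 1/4 (two parent–offspring links: r = (1/2)^2 = 1/4).
Summing one r·B term per recipient: 2·0.125·0.451 + 2·0.25·0.502 + 2·0.25·0.524 = 0.62575.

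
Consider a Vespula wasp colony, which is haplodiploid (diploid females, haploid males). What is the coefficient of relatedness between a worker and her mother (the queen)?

0.5

One meiotic link between diploid queen and diploid daughter: r = 1/2.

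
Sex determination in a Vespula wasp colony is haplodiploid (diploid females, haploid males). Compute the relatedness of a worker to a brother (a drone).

0.25

Her haploid brother carries none of their father's genes and a random half of their mother's genome; that half matches the maternal half of her own genome with probability 1/2: r = 1/2 · 1/2 = 1/4.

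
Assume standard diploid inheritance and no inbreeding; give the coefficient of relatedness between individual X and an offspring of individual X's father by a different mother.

Each parent–offspring link contributes a factor of 1/2, and independent paths through distinct common ancestors add.
Half-sibs share one parent — one path of length 2: r = (1/2)^2 = 1/4.

0.25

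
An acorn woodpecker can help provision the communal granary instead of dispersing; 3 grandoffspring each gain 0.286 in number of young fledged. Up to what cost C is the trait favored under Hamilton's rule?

r to a grandoffspring = 1/4 (two parent–offspring links: r = (1/2)^2 = 1/4).
Hamilton's rule: n·r·B > C, so the trait is favored while C < n·r·B = 3·0.25·0.286 = 0.2145.

0.2145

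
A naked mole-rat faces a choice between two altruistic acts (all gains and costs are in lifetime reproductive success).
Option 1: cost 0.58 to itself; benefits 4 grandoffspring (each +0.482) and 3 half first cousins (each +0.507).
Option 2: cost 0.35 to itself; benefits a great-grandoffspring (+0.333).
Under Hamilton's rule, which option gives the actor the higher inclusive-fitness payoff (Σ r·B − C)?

Option 1: r to a grandoffspring = 0.25.
Option 1: r to a half first cousin = 0.0625.
Option 1: Σ r·B − C = (4·0.25·0.482 + 3·0.0625·0.507) − 0.58 = -0.0029375.
Option 2: r to a great-grandoffspring = 0.125.
Option 2: Σ r·B − C = (1·0.125·0.333) − 0.35 = -0.308375.
Option 1 has the higher net inclusive-fitness payoff.

Option 1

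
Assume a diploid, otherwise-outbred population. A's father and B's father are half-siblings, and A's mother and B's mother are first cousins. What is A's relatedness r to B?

With two independent routes of shared ancestry, r is the sum of the two contributions.
A and B are related in two ways: half first cousins through their fathers (r = 1/16) and second cousins through their mothers (r = 1/32).
r = 1/16 + 1/32 = 3/32 = 0.09375.

0.09375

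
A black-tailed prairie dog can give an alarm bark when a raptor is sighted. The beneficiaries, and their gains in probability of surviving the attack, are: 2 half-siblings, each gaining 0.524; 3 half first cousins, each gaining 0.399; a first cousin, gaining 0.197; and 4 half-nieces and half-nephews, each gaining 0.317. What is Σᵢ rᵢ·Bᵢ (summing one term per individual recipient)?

r to a half-sibling = 1/4 (half-sibs share one parent — one path of length 2: r = (1/2)^2 = 1/4).
r to a half first cousin = 0.0625 (half first cousins share one grandparent — one path of length 4: r = (1/2)^4 = 1/16).
r to a first cousin = 1/8 (first cousins share one grandparent pair — two paths of length 4: r = 2·(1/2)^4 = 1/8).
r to a half-niece or half-nephew = 1/8 (half-aunt/uncle↔niece/nephew: one path of length 3: r = (1/2)^3 = 1/8).
Summing one r·B term per recipient: 2·0.25·0.524 + 3·0.0625·0.399 + 1·0.125·0.197 + 4·0.125·0.317 = 0.5199375.

0.5199375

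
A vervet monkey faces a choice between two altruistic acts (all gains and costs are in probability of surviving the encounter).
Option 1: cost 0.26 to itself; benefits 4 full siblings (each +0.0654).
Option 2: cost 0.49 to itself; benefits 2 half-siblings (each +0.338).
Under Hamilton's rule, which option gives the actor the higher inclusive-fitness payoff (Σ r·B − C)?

Option 1

Option 1: r to a full sibling = 0.5.
Option 1: Σ r·B − C = (4·0.5·0.0654) − 0.26 = -0.1292.
Option 2: r to a half-sibling = 0.25.
Option 2: Σ r·B − C = (2·0.25·0.338) − 0.49 = -0.321.
Option 1 has the higher net inclusive-fitness payoff.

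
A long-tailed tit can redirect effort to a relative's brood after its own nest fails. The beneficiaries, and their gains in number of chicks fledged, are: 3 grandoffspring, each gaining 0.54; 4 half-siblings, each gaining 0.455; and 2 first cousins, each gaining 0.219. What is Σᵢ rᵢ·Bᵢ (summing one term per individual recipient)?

r to a grandoffspring = 1/4 (two parent–offspring links: r = (1/2)^2 = 1/4).
r to a half-sibling = 0.25 (half-sibs share one parent — one path of length 2: r = (1/2)^2 = 1/4).
r to a first cousin = 1/8 (first cousins share one grandparent pair — two paths of length 4: r = 2·(1/2)^4 = 1/8).
Summing one r·B term per recipient: 3·0.25·0.54 + 4·0.25·0.455 + 2·0.125·0.219 = 0.91475.

0.91475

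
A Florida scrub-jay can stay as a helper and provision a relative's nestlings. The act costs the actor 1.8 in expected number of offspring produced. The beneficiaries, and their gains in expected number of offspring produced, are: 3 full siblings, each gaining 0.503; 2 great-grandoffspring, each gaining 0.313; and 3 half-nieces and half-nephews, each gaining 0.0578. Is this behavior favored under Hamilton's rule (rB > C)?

Hamilton's rule: the trait is favored when the sum of r·B over every recipient exceeds the actor's cost C.
r to a full sibling = 1/2 (full sibs share both parents — two paths of length 2: r = 2·(1/2)^2 = 1/2).
r to a great-grandoffspring = 1/8 (three parent–offspring links: r = (1/2)^3 = 1/8).
r to a half-niece or half-nephew = 0.125 (half-aunt/uncle↔niece/nephew: one path of length 3: r = (1/2)^3 = 1/8).
Summing one r·B term per recipient: 3·0.5·0.503 + 2·0.125·0.313 + 3·0.125·0.0578 = 0.854425.
0.854425 < 1.8: the indirect benefit is less than the cost.

No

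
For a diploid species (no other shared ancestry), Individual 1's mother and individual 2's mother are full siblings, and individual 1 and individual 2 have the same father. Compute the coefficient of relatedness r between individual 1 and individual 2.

Relatedness sums over independent paths through distinct common ancestors.
Individual 1 and individual 2 are related in two ways: first cousins through their mothers (r = 1/8) and half-sibs through their shared father (r = 1/4).
r = 1/8 + 1/4 = 3/8 = 0.375.

0.375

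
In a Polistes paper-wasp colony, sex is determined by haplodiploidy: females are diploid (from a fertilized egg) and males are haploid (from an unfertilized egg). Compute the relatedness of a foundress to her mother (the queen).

0.5

One meiotic link between diploid queen and diploid daughter: r = 1/2.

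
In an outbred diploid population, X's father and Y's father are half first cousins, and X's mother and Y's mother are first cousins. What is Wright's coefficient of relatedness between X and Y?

With two independent routes of shared ancestry, r is the sum of the two contributions.
X and Y are related in two ways: half second cousins through their fathers (r = 1/64) and second cousins through their mothers (r = 1/32).
r = 1/64 + 1/32 = 3/64 = 0.046875.

0.046875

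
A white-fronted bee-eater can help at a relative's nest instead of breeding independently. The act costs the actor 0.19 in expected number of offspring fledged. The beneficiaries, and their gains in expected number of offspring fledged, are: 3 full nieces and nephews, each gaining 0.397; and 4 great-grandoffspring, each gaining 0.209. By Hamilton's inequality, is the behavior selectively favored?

Yes

Hamilton's rule: the trait is favored when the sum of r·B over every recipient exceeds the actor's cost C.
r to a full niece or nephew = 1/4 (full aunt/uncle↔niece/nephew: two paths of length 3 through the shared grandparent pair: r = 2·(1/2)^3 = 1/4).
r to a great-grandoffspring = 1/8 (three parent–offspring links: r = (1/2)^3 = 1/8).
Summing one r·B term per recipient: 3·0.25·0.397 + 4·0.125·0.209 = 0.40225.
0.40225 > 0.19: the indirect benefit exceeds the cost.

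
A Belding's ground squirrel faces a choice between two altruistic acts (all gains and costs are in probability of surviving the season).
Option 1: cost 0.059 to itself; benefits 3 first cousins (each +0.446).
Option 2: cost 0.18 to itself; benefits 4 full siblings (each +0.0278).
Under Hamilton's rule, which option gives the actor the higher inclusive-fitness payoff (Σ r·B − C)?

Option 1

Option 1: r to a first cousin = 0.125.
Option 1: Σ r·B − C = (3·0.125·0.446) − 0.059 = 0.10825.
Option 2: r to a full sibling = 0.5.
Option 2: Σ r·B − C = (4·0.5·0.0278) − 0.18 = -0.1244.
Option 1 has the higher net inclusive-fitness payoff.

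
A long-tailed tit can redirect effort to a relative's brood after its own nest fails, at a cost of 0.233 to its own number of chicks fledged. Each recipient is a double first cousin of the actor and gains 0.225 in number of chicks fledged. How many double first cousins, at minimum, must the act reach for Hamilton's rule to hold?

r to a double first cousin = 1/4 (double first cousins share both grandparent pairs — four paths of length 4: r = 4·(1/2)^4 = 1/4).
Hamilton's rule: n·r·B > C  ⇒  n > C/(r·B) = 0.233/(0.25·0.225) = 4.142.
The smallest integer exceeding 4.142 is 5.

5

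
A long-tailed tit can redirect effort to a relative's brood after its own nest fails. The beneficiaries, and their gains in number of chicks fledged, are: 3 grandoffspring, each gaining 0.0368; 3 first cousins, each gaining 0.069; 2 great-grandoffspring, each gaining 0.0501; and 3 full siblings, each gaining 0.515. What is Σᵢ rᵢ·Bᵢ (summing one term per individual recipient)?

r to a grandoffspring = 0.25 (two parent–offspring links: r = (1/2)^2 = 1/4).
r to a first cousin = 1/8 (first cousins share one grandparent pair — two paths of length 4: r = 2·(1/2)^4 = 1/8).
r to a great-grandoffspring = 0.125 (three parent–offspring links: r = (1/2)^3 = 1/8).
r to a full sibling = 1/2 (full sibs share both parents — two paths of length 2: r = 2·(1/2)^2 = 1/2).
Summing one r·B term per recipient: 3·0.25·0.0368 + 3·0.125·0.069 + 2·0.125·0.0501 + 3·0.5·0.515 = 0.8385.

0.8385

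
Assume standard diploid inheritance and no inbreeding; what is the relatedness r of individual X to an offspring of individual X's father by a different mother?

0.25

Each parent–offspring link contributes a factor of 1/2, and independent paths through distinct common ancestors add.
Half-sibs share one parent — one path of length 2: r = (1/2)^2 = 1/4.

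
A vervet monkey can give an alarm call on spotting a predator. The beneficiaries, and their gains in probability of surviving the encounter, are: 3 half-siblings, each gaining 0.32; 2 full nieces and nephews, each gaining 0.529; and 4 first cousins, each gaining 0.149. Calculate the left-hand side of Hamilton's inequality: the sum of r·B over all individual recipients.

0.579

r to a half-sibling = 0.25 (half-sibs share one parent — one path of length 2: r = (1/2)^2 = 1/4).
r to a full niece or nephew = 0.25 (full aunt/uncle↔niece/nephew: two paths of length 3 through the shared grandparent pair: r = 2·(1/2)^3 = 1/4).
r to a first cousin = 1/8 (first cousins share one grandparent pair — two paths of length 4: r = 2·(1/2)^4 = 1/8).
Summing one r·B term per recipient: 3·0.25·0.32 + 2·0.25·0.529 + 4·0.125·0.149 = 0.579.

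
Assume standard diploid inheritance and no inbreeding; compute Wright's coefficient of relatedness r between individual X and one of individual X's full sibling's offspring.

Each parent–offspring link contributes a factor of 1/2, and independent paths through distinct common ancestors add.
Full aunt/uncle↔niece/nephew: two paths of length 3 through the shared grandparent pair: r = 2·(1/2)^3 = 1/4.

0.25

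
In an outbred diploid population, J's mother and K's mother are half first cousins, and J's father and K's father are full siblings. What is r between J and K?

Wright's path rule: contributions from independent ancestry routes add.
J and K are related in two ways: half second cousins through their mothers (r = 1/64) and first cousins through their fathers (r = 1/8).
r = 1/64 + 1/8 = 0.140625.

0.140625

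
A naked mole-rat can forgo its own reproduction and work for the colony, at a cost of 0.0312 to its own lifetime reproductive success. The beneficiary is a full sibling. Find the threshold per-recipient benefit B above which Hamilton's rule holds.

0.0624

r to a full sibling = 0.5 (full sibs share both parents — two paths of length 2: r = 2·(1/2)^2 = 1/2).
Hamilton's rule with n recipients of equal r: n·r·B > C, so B > C/(n·r) = 0.0312/(1·0.5) = 0.0624.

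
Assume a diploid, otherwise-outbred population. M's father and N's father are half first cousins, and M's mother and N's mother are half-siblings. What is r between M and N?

0.078125

Independent pedigree routes through distinct common ancestors add.
M and N are related in two ways: half second cousins through their fathers (r = 1/64) and half first cousins through their mothers (r = 1/16).
r = 1/64 + 1/16 = 0.078125.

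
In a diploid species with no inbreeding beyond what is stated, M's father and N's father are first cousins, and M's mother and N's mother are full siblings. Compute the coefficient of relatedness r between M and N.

0.15625

Wright's path rule: contributions from independent ancestry routes add.
M and N are related in two ways: second cousins through their fathers (r = 1/32) and first cousins through their mothers (r = 1/8).
r = 1/32 + 1/8 = 0.15625.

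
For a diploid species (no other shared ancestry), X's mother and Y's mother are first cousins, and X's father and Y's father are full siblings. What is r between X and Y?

Wright's path rule: contributions from independent ancestry routes add.
X and Y are related in two ways: second cousins through their mothers (r = 1/32) and first cousins through their fathers (r = 1/8).
r = 1/32 + 1/8 = 0.15625.

0.15625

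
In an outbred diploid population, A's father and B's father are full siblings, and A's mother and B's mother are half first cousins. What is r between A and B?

Wright's path rule: contributions from independent ancestry routes add.
A and B are related in two ways: first cousins through their fathers (r = 1/8) and half second cousins through their mothers (r = 1/64).
r = 1/8 + 1/64 = 9/64 = 0.140625.

0.140625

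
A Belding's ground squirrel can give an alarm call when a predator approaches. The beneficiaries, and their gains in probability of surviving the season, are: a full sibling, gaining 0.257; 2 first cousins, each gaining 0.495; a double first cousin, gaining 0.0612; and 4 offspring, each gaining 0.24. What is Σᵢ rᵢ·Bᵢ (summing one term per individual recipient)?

r to a full sibling = 0.5 (full sibs share both parents — two paths of length 2: r = 2·(1/2)^2 = 1/2).
r to a first cousin = 1/8 (first cousins share one grandparent pair — two paths of length 4: r = 2·(1/2)^4 = 1/8).
r to a double first cousin = 0.25 (double first cousins share both grandparent pairs — four paths of length 4: r = 4·(1/2)^4 = 1/4).
r to an offspring = 0.5 (one parent–offspring link: r = (1/2)^1 = 1/2).
Summing one r·B term per recipient: 1·0.5·0.257 + 2·0.125·0.495 + 1·0.25·0.0612 + 4·0.5·0.24 = 0.74755.

0.74755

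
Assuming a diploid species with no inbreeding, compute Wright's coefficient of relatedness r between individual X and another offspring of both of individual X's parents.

Each parent–offspring link contributes a factor of 1/2, and independent paths through distinct common ancestors add.
Full sibs share both parents — two paths of length 2: r = 2·(1/2)^2 = 1/2.

0.5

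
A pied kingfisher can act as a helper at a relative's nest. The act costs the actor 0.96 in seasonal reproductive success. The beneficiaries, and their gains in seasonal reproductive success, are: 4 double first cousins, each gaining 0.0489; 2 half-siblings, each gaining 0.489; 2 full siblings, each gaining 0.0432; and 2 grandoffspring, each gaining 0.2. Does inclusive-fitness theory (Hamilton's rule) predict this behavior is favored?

Hamilton's rule: the trait is favored when the sum of r·B over every recipient exceeds the actor's cost C.
r to a double first cousin = 1/4 (double first cousins share both grandparent pairs — four paths of length 4: r = 4·(1/2)^4 = 1/4).
r to a half-sibling = 0.25 (half-sibs share one parent — one path of length 2: r = (1/2)^2 = 1/4).
r to a full sibling = 1/2 (full sibs share both parents — two paths of length 2: r = 2·(1/2)^2 = 1/2).
r to a grandoffspring = 1/4 (two parent–offspring links: r = (1/2)^2 = 1/4).
Summing one r·B term per recipient: 4·0.25·0.0489 + 2·0.25·0.489 + 2·0.5·0.0432 + 2·0.25·0.2 = 0.4366.
0.4366 < 0.96: the indirect benefit is less than the cost.

No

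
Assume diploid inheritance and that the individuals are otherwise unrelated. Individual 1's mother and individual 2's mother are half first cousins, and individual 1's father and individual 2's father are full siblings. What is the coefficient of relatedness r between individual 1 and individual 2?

0.140625

Wright's path rule: contributions from independent ancestry routes add.
Individual 1 and individual 2 are related in two ways: half second cousins through their mothers (r = 1/64) and first cousins through their fathers (r = 1/8).
r = 1/64 + 1/8 = 9/64 = 0.140625.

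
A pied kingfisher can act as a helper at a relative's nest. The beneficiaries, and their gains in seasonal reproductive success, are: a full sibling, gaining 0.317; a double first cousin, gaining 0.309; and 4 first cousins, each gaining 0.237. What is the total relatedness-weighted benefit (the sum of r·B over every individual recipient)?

r to a full sibling = 1/2 (full sibs share both parents — two paths of length 2: r = 2·(1/2)^2 = 1/2).
r to a double first cousin = 1/4 (double first cousins share both grandparent pairs — four paths of length 4: r = 4·(1/2)^4 = 1/4).
r to a first cousin = 1/8 (first cousins share one grandparent pair — two paths of length 4: r = 2·(1/2)^4 = 1/8).
Summing one r·B term per recipient: 1·0.5·0.317 + 1·0.25·0.309 + 4·0.125·0.237 = 0.35425.

0.35425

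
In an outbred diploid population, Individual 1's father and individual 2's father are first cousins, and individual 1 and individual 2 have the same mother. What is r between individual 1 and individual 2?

Relatedness sums over independent paths through distinct common ancestors.
Individual 1 and individual 2 are related in two ways: second cousins through their fathers (r = 1/32) and half-sibs through their shared mother (r = 1/4).
r = 1/32 + 1/4 = 0.28125.

0.28125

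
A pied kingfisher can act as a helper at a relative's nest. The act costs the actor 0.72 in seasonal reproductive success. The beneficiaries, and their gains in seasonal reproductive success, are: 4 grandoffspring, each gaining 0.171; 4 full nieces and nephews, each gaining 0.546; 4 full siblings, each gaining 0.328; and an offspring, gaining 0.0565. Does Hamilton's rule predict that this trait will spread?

Hamilton's rule: the trait is favored when the sum of r·B over every recipient exceeds the actor's cost C.
r to a grandoffspring = 0.25 (two parent–offspring links: r = (1/2)^2 = 1/4).
r to a full niece or nephew = 0.25 (full aunt/uncle↔niece/nephew: two paths of length 3 through the shared grandparent pair: r = 2·(1/2)^3 = 1/4).
r to a full sibling = 0.5 (full sibs share both parents — two paths of length 2: r = 2·(1/2)^2 = 1/2).
r to an offspring = 0.5 (one parent–offspring link: r = (1/2)^1 = 1/2).
Summing one r·B term per recipient: 4·0.25·0.171 + 4·0.25·0.546 + 4·0.5·0.328 + 1·0.5·0.0565 = 1.40125.
1.40125 > 0.72: the indirect benefit exceeds the cost.

Yes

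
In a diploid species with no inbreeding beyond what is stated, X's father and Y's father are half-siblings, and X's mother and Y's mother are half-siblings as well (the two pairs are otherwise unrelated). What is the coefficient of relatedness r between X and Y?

With two independent routes of shared ancestry, r is the sum of the two contributions.
X and Y are related in two ways: half first cousins through their fathers (r = 1/16) and half first cousins through their mothers (r = 1/16).
r = 1/16 + 1/16 = 1/8 = 0.125.

0.125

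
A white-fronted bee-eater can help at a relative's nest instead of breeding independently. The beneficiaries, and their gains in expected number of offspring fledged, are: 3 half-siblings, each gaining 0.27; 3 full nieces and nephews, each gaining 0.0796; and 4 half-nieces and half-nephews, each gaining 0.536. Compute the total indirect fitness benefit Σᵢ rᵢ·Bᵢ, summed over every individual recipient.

r to a half-sibling = 1/4 (half-sibs share one parent — one path of length 2: r = (1/2)^2 = 1/4).
r to a full niece or nephew = 0.25 (full aunt/uncle↔niece/nephew: two paths of length 3 through the shared grandparent pair: r = 2·(1/2)^3 = 1/4).
r to a half-niece or half-nephew = 0.125 (half-aunt/uncle↔niece/nephew: one path of length 3: r = (1/2)^3 = 1/8).
Summing one r·B term per recipient: 3·0.25·0.27 + 3·0.25·0.0796 + 4·0.125·0.536 = 0.5302.

0.5302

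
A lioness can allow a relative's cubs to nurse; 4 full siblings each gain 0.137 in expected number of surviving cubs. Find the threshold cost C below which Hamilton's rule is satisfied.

r to a full sibling = 1/2 (full sibs share both parents — two paths of length 2: r = 2·(1/2)^2 = 1/2).
Hamilton's rule: n·r·B > C, so the trait is favored while C < n·r·B = 4·0.5·0.137 = 0.274.

0.274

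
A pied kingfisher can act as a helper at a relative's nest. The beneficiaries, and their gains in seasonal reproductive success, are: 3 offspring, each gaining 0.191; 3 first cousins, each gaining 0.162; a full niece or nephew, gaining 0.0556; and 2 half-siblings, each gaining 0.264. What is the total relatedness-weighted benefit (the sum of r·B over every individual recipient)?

r to an offspring = 1/2 (one parent–offspring link: r = (1/2)^1 = 1/2).
r to a first cousin = 1/8 (first cousins share one grandparent pair — two paths of length 4: r = 2·(1/2)^4 = 1/8).
r to a full niece or nephew = 1/4 (full aunt/uncle↔niece/nephew: two paths of length 3 through the shared grandparent pair: r = 2·(1/2)^3 = 1/4).
r to a half-sibling = 1/4 (half-sibs share one parent — one path of length 2: r = (1/2)^2 = 1/4).
Summing one r·B term per recipient: 3·0.5·0.191 + 3·0.125·0.162 + 1·0.25·0.0556 + 2·0.25·0.264 = 0.49315.

0.49315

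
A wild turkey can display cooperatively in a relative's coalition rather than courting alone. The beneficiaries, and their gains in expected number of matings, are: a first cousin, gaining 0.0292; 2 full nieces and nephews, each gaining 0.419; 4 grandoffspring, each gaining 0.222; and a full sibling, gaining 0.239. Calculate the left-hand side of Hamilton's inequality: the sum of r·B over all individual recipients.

r to a first cousin = 0.125 (first cousins share one grandparent pair — two paths of length 4: r = 2·(1/2)^4 = 1/8).
r to a full niece or nephew = 0.25 (full aunt/uncle↔niece/nephew: two paths of length 3 through the shared grandparent pair: r = 2·(1/2)^3 = 1/4).
r to a grandoffspring = 0.25 (two parent–offspring links: r = (1/2)^2 = 1/4).
r to a full sibling = 1/2 (full sibs share both parents — two paths of length 2: r = 2·(1/2)^2 = 1/2).
Summing one r·B term per recipient: 1·0.125·0.0292 + 2·0.25·0.419 + 4·0.25·0.222 + 1·0.5·0.239 = 0.55465.

0.55465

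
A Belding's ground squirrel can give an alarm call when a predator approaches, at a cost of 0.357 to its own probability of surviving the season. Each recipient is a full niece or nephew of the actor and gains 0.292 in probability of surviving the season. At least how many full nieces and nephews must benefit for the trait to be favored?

r to a full niece or nephew = 1/4 (full aunt/uncle↔niece/nephew: two paths of length 3 through the shared grandparent pair: r = 2·(1/2)^3 = 1/4).
Hamilton's rule: n·r·B > C  ⇒  n > C/(r·B) = 0.357/(0.25·0.292) = 4.89.
The smallest integer exceeding 4.89 is 5.

5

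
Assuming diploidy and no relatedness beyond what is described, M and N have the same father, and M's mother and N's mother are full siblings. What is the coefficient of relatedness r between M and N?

Independent pedigree routes through distinct common ancestors add.
M and N are related in two ways: half-sibs through their shared father (r = 1/4) and first cousins through their mothers (r = 1/8).
r = 1/4 + 1/8 = 3/8 = 0.375.

0.375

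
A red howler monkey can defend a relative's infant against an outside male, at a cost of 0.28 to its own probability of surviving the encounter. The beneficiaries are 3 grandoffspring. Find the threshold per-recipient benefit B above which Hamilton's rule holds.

r to a grandoffspring = 0.25 (two parent–offspring links: r = (1/2)^2 = 1/4).
Hamilton's rule with n recipients of equal r: n·r·B > C, so B > C/(n·r) = 0.28/(3·0.25) = 0.3733.

0.3733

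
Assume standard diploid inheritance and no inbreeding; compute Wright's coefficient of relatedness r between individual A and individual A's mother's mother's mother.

0.125

Each parent–offspring link contributes a factor of 1/2, and independent paths through distinct common ancestors add.
Three parent–offspring links: r = (1/2)^3 = 1/8.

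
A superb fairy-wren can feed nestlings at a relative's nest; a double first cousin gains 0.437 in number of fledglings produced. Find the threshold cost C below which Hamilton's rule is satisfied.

0.10925

r to a double first cousin = 0.25 (double first cousins share both grandparent pairs — four paths of length 4: r = 4·(1/2)^4 = 1/4).
Hamilton's rule: n·r·B > C, so the trait is favored while C < n·r·B = 1·0.25·0.437 = 0.10925.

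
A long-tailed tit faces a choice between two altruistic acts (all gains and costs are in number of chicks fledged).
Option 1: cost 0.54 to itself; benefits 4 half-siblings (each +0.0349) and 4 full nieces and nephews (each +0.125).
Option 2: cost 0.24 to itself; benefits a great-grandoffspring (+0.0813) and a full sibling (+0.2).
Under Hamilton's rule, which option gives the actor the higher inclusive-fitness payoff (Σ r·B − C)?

Option 1: r to a half-sibling = 0.25.
Option 1: r to a full niece or nephew = 0.25.
Option 1: Σ r·B − C = (4·0.25·0.0349 + 4·0.25·0.125) − 0.54 = -0.3801.
Option 2: r to a great-grandoffspring = 0.125.
Option 2: r to a full sibling = 0.5.
Option 2: Σ r·B − C = (1·0.125·0.0813 + 1·0.5·0.2) − 0.24 = -0.1298375.
Option 2 has the higher net inclusive-fitness payoff.

Option 2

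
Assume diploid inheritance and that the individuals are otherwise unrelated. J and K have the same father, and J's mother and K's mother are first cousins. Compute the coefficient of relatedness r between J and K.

Wright's path rule: contributions from independent ancestry routes add.
J and K are related in two ways: half-sibs through their shared father (r = 1/4) and second cousins through their mothers (r = 1/32).
r = 1/4 + 1/32 = 0.28125.

0.28125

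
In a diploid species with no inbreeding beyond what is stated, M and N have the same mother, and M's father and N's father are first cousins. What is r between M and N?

0.28125

Wright's path rule: contributions from independent ancestry routes add.
M and N are related in two ways: half-sibs through their shared mother (r = 1/4) and second cousins through their fathers (r = 1/32).
r = 1/4 + 1/32 = 9/32 = 0.28125.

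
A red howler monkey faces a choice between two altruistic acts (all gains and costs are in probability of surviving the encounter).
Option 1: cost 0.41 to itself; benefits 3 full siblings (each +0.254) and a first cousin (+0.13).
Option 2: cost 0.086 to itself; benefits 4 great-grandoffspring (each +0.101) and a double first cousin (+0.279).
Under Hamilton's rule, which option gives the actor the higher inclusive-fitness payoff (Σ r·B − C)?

Option 2

Option 1: r to a full sibling = 0.5.
Option 1: r to a first cousin = 0.125.
Option 1: Σ r·B − C = (3·0.5·0.254 + 1·0.125·0.13) − 0.41 = -0.01275.
Option 2: r to a great-grandoffspring = 0.125.
Option 2: r to a double first cousin = 0.25.
Option 2: Σ r·B − C = (4·0.125·0.101 + 1·0.25·0.279) − 0.086 = 0.03425.
Option 2 has the higher net inclusive-fitness payoff.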